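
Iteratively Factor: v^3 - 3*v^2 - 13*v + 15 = (v - 1)*(v^2 - 2*v - 15) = (v - 5)*(v - 1)*(v + 3)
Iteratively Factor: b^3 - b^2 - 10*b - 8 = (b - 4)*(b^2 + 3*b + 2) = (b - 4)*(b + 1)*(b + 2)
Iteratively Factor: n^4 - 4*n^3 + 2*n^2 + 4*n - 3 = (n - 1)*(n^3 - 3*n^2 - n + 3) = (n - 1)^2*(n^2 - 2*n - 3) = (n - 1)^2*(n + 1)*(n - 3)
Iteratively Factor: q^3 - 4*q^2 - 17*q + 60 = (q - 5)*(q^2 + q - 12) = (q - 5)*(q - 3)*(q + 4)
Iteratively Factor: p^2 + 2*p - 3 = (p + 3)*(p - 1)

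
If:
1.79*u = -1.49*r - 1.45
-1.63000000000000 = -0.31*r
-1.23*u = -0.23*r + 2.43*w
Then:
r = 5.26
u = -5.19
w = 3.12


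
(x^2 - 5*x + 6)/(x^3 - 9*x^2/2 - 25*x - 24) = 2*(-x^2 + 5*x - 6)/(-2*x^3 + 9*x^2 + 50*x + 48)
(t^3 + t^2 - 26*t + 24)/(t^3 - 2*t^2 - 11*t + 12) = (t + 6)/(t + 3)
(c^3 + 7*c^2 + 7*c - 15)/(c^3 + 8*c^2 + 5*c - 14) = (c^2 + 8*c + 15)/(c^2 + 9*c + 14)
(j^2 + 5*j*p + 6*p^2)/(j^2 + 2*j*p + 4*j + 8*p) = (j + 3*p)/(j + 4)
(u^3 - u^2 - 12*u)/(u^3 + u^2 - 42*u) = (u^2 - u - 12)/(u^2 + u - 42)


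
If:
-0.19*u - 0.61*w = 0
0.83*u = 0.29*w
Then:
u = 0.00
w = 0.00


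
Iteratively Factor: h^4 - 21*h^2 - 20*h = (h + 1)*(h^3 - h^2 - 20*h) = (h + 1)*(h + 4)*(h^2 - 5*h) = h*(h + 1)*(h + 4)*(h - 5)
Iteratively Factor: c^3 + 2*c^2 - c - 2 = (c - 1)*(c^2 + 3*c + 2) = (c - 1)*(c + 1)*(c + 2)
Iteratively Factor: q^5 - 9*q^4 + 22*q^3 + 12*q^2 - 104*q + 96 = (q - 2)*(q^4 - 7*q^3 + 8*q^2 + 28*q - 48) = (q - 3)*(q - 2)*(q^3 - 4*q^2 - 4*q + 16) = (q - 4)*(q - 3)*(q - 2)*(q^2 - 4) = (q - 4)*(q - 3)*(q - 2)*(q + 2)*(q - 2)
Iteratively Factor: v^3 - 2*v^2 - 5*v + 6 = (v - 1)*(v^2 - v - 6) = (v - 3)*(v - 1)*(v + 2)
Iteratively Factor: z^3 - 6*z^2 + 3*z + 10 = (z - 2)*(z^2 - 4*z - 5) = (z - 2)*(z + 1)*(z - 5)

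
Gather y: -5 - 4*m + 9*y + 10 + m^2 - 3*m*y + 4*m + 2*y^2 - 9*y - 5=m^2 - 3*m*y + 2*y^2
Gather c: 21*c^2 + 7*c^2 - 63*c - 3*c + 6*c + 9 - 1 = 28*c^2 - 60*c + 8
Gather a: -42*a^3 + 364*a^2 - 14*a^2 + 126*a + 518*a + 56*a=-42*a^3 + 350*a^2 + 700*a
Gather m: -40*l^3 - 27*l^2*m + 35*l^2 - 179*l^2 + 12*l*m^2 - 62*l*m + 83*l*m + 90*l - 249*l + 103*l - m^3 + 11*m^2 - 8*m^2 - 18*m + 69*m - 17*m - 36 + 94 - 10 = -40*l^3 - 144*l^2 - 56*l - m^3 + m^2*(12*l + 3) + m*(-27*l^2 + 21*l + 34) + 48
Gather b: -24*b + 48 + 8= 56 - 24*b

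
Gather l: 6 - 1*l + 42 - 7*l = 48 - 8*l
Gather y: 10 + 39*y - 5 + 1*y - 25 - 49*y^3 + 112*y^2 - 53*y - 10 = -49*y^3 + 112*y^2 - 13*y - 30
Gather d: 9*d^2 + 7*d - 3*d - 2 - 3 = 9*d^2 + 4*d - 5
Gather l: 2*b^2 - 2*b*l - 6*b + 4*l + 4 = 2*b^2 - 6*b + l*(4 - 2*b) + 4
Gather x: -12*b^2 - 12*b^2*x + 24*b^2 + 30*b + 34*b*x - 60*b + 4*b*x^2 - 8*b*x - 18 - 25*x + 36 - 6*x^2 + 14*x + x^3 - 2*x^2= 12*b^2 - 30*b + x^3 + x^2*(4*b - 8) + x*(-12*b^2 + 26*b - 11) + 18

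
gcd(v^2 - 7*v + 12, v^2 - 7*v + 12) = v^2 - 7*v + 12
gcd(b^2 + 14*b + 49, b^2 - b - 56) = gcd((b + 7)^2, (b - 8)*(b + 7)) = b + 7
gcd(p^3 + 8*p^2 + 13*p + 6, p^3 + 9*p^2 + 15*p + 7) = p^2 + 2*p + 1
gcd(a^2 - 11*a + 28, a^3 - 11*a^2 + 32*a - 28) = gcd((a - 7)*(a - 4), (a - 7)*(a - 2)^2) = a - 7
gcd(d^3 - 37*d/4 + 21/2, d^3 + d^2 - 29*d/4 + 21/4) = d^2 + 2*d - 21/4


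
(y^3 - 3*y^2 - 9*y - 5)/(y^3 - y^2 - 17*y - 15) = (y + 1)/(y + 3)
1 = 1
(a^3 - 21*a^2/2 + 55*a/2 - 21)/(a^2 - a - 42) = (a^2 - 7*a/2 + 3)/(a + 6)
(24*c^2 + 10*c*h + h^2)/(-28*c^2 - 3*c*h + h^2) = (-6*c - h)/(7*c - h)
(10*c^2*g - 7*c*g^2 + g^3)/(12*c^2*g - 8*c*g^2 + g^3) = (5*c - g)/(6*c - g)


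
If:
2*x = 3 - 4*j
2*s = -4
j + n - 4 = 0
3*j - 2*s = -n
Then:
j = -4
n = 8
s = -2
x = 19/2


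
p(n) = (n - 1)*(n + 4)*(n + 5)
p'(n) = (n - 1)*(n + 4) + (n - 1)*(n + 5) + (n + 4)*(n + 5) = 3*n^2 + 16*n + 11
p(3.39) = 148.19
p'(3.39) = 99.72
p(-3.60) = -2.58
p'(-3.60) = -7.72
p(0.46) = -13.15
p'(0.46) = 18.99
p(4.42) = 271.26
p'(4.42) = 140.33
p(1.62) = 23.07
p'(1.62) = 44.79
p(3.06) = 117.22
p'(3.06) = 88.05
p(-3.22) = -5.86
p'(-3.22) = -9.41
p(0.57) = -10.95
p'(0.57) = 21.09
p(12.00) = 2992.00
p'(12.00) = 635.00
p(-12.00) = -728.00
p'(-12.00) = 251.00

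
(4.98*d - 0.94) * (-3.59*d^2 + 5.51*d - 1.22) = -17.8782*d^3 + 30.8144*d^2 - 11.255*d + 1.1468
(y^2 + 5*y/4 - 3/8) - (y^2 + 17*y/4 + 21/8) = -3*y - 3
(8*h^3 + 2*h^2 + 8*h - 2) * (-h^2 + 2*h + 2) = -8*h^5 + 14*h^4 + 12*h^3 + 22*h^2 + 12*h - 4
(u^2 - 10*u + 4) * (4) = 4*u^2 - 40*u + 16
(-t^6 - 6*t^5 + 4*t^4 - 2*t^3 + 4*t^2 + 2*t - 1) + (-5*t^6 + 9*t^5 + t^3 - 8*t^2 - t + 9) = -6*t^6 + 3*t^5 + 4*t^4 - t^3 - 4*t^2 + t + 8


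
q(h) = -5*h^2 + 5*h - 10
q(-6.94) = -285.52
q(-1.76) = -34.29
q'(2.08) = -15.80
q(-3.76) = -99.49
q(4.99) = -109.55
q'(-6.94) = 74.40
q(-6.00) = -220.00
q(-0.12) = -10.67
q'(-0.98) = 14.80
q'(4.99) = -44.90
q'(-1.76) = 22.60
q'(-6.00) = 65.00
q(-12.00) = -790.00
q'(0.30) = 2.00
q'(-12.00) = 125.00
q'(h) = 5 - 10*h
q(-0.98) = -19.70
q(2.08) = -21.23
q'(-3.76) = 42.60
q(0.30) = -8.95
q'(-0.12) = 6.20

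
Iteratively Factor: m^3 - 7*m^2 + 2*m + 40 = (m - 4)*(m^2 - 3*m - 10) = (m - 5)*(m - 4)*(m + 2)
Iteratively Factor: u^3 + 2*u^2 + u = (u + 1)*(u^2 + u) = (u + 1)^2*(u)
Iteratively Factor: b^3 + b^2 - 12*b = (b + 4)*(b^2 - 3*b) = b*(b + 4)*(b - 3)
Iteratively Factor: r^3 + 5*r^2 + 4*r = (r + 1)*(r^2 + 4*r) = (r + 1)*(r + 4)*(r)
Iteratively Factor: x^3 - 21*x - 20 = (x + 4)*(x^2 - 4*x - 5) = (x + 1)*(x + 4)*(x - 5)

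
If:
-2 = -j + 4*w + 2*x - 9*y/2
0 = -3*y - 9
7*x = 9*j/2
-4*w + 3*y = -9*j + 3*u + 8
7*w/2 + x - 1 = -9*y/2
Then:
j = 3143/44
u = 29119/132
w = -395/44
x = 4041/88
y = -3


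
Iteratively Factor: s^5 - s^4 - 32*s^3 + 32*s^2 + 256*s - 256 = (s - 1)*(s^4 - 32*s^2 + 256) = (s - 4)*(s - 1)*(s^3 + 4*s^2 - 16*s - 64) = (s - 4)^2*(s - 1)*(s^2 + 8*s + 16) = (s - 4)^2*(s - 1)*(s + 4)*(s + 4)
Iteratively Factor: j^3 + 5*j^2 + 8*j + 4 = (j + 2)*(j^2 + 3*j + 2) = (j + 1)*(j + 2)*(j + 2)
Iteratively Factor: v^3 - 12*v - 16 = (v + 2)*(v^2 - 2*v - 8) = (v + 2)^2*(v - 4)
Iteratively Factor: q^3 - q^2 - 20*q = (q - 5)*(q^2 + 4*q) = q*(q - 5)*(q + 4)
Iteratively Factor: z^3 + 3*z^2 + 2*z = (z + 1)*(z^2 + 2*z) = (z + 1)*(z + 2)*(z)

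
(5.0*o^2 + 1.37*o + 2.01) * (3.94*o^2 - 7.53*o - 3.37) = 19.7*o^4 - 32.2522*o^3 - 19.2467*o^2 - 19.7522*o - 6.7737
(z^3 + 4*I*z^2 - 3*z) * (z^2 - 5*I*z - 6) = z^5 - I*z^4 + 11*z^3 - 9*I*z^2 + 18*z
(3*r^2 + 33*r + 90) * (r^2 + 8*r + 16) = 3*r^4 + 57*r^3 + 402*r^2 + 1248*r + 1440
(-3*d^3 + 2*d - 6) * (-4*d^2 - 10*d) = 12*d^5 + 30*d^4 - 8*d^3 + 4*d^2 + 60*d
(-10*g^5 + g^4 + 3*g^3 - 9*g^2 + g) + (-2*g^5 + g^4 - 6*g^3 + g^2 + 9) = -12*g^5 + 2*g^4 - 3*g^3 - 8*g^2 + g + 9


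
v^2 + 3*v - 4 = (v - 1)*(v + 4)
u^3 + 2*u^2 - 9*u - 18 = (u - 3)*(u + 2)*(u + 3)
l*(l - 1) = l^2 - l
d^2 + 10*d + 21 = (d + 3)*(d + 7)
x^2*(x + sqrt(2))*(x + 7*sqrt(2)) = x^4 + 8*sqrt(2)*x^3 + 14*x^2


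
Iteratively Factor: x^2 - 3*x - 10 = (x - 5)*(x + 2)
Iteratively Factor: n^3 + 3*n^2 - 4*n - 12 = (n - 2)*(n^2 + 5*n + 6) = (n - 2)*(n + 3)*(n + 2)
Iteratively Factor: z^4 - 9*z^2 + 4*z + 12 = (z - 2)*(z^3 + 2*z^2 - 5*z - 6) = (z - 2)*(z + 3)*(z^2 - z - 2) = (z - 2)*(z + 1)*(z + 3)*(z - 2)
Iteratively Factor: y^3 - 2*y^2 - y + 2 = (y + 1)*(y^2 - 3*y + 2) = (y - 1)*(y + 1)*(y - 2)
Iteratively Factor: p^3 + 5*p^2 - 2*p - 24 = (p + 3)*(p^2 + 2*p - 8) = (p - 2)*(p + 3)*(p + 4)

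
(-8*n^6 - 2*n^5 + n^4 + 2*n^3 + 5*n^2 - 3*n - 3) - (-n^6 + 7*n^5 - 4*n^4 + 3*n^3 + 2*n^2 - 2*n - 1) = -7*n^6 - 9*n^5 + 5*n^4 - n^3 + 3*n^2 - n - 2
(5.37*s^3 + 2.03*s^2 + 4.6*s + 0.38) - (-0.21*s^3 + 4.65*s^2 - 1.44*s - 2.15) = 5.58*s^3 - 2.62*s^2 + 6.04*s + 2.53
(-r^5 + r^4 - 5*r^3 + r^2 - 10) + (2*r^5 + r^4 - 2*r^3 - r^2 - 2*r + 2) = r^5 + 2*r^4 - 7*r^3 - 2*r - 8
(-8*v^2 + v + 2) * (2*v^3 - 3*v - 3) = -16*v^5 + 2*v^4 + 28*v^3 + 21*v^2 - 9*v - 6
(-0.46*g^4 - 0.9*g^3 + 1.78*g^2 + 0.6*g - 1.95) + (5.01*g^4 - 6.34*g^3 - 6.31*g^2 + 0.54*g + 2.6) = 4.55*g^4 - 7.24*g^3 - 4.53*g^2 + 1.14*g + 0.65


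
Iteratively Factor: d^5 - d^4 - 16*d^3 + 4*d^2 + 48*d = (d + 2)*(d^4 - 3*d^3 - 10*d^2 + 24*d) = (d + 2)*(d + 3)*(d^3 - 6*d^2 + 8*d) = (d - 4)*(d + 2)*(d + 3)*(d^2 - 2*d) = d*(d - 4)*(d + 2)*(d + 3)*(d - 2)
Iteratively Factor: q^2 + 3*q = (q)*(q + 3)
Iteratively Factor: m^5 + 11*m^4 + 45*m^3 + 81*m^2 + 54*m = (m + 3)*(m^4 + 8*m^3 + 21*m^2 + 18*m) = m*(m + 3)*(m^3 + 8*m^2 + 21*m + 18) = m*(m + 2)*(m + 3)*(m^2 + 6*m + 9) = m*(m + 2)*(m + 3)^2*(m + 3)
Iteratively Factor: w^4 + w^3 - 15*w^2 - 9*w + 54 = (w - 2)*(w^3 + 3*w^2 - 9*w - 27) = (w - 2)*(w + 3)*(w^2 - 9) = (w - 2)*(w + 3)^2*(w - 3)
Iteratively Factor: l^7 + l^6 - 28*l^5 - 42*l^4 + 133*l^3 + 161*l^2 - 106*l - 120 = (l + 3)*(l^6 - 2*l^5 - 22*l^4 + 24*l^3 + 61*l^2 - 22*l - 40) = (l + 3)*(l + 4)*(l^5 - 6*l^4 + 2*l^3 + 16*l^2 - 3*l - 10) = (l + 1)*(l + 3)*(l + 4)*(l^4 - 7*l^3 + 9*l^2 + 7*l - 10) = (l - 2)*(l + 1)*(l + 3)*(l + 4)*(l^3 - 5*l^2 - l + 5) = (l - 2)*(l - 1)*(l + 1)*(l + 3)*(l + 4)*(l^2 - 4*l - 5) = (l - 2)*(l - 1)*(l + 1)^2*(l + 3)*(l + 4)*(l - 5)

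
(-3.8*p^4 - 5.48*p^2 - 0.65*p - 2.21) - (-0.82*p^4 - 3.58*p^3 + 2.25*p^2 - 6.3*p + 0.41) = -2.98*p^4 + 3.58*p^3 - 7.73*p^2 + 5.65*p - 2.62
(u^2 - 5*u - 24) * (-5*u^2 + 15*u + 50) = -5*u^4 + 40*u^3 + 95*u^2 - 610*u - 1200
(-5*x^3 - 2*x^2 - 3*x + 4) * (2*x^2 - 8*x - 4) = -10*x^5 + 36*x^4 + 30*x^3 + 40*x^2 - 20*x - 16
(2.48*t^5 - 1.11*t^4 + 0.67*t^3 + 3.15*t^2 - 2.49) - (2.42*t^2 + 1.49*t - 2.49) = 2.48*t^5 - 1.11*t^4 + 0.67*t^3 + 0.73*t^2 - 1.49*t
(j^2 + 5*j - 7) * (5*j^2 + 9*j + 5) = 5*j^4 + 34*j^3 + 15*j^2 - 38*j - 35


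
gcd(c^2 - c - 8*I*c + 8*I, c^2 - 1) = c - 1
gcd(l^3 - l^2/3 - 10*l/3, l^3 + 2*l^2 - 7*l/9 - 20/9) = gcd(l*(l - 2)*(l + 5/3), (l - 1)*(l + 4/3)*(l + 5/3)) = l + 5/3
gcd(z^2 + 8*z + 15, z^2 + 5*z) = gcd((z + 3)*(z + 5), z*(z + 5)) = z + 5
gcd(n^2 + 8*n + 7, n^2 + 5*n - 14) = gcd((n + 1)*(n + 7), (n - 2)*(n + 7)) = n + 7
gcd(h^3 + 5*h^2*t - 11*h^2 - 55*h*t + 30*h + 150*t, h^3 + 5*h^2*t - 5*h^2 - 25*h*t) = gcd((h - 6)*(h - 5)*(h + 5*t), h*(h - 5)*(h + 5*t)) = h^2 + 5*h*t - 5*h - 25*t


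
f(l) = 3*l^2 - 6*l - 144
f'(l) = 6*l - 6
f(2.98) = -135.24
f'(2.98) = 11.88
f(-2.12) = -117.80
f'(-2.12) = -18.72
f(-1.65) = -125.93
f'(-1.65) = -15.90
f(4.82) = -103.22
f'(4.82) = 22.92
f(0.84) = -146.92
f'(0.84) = -0.96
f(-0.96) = -135.48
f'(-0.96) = -11.76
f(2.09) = -143.44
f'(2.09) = 6.54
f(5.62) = -82.97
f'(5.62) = 27.72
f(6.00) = -72.00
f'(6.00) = 30.00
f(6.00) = -72.00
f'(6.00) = 30.00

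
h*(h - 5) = h^2 - 5*h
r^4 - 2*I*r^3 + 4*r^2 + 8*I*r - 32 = (r - 2)*(r + 2)*(r - 4*I)*(r + 2*I)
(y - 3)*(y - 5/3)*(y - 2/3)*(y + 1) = y^4 - 13*y^3/3 + 25*y^2/9 + 43*y/9 - 10/3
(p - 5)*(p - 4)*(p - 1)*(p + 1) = p^4 - 9*p^3 + 19*p^2 + 9*p - 20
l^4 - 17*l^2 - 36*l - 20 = (l - 5)*(l + 1)*(l + 2)^2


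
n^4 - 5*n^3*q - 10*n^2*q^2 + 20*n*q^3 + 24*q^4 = (n - 6*q)*(n - 2*q)*(n + q)*(n + 2*q)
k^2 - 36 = (k - 6)*(k + 6)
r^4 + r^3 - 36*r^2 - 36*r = r*(r - 6)*(r + 1)*(r + 6)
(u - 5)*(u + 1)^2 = u^3 - 3*u^2 - 9*u - 5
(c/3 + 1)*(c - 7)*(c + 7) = c^3/3 + c^2 - 49*c/3 - 49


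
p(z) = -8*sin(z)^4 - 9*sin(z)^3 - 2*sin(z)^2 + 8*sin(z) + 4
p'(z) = -32*sin(z)^3*cos(z) - 27*sin(z)^2*cos(z) - 4*sin(z)*cos(z) + 8*cos(z)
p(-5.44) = 2.62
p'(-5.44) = -15.54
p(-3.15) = 4.07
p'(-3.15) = -7.96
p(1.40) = -6.22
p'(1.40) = -8.97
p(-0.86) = -1.93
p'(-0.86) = 6.17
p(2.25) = 1.84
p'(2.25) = 16.67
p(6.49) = 5.47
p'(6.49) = 5.64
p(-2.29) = -1.88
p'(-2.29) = -6.16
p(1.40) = -6.22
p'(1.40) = -8.97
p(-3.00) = 2.85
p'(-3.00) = -8.04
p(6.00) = 1.76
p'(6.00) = 7.40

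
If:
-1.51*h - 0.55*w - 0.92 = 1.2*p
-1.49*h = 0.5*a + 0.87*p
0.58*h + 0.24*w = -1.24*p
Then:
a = 1.06225433526012*w + 2.10057803468208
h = -0.334920095205712*w - 0.969738184291058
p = 0.453587215232914 - 0.036892213532812*w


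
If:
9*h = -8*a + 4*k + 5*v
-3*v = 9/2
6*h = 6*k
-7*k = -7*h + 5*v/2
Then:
No Solution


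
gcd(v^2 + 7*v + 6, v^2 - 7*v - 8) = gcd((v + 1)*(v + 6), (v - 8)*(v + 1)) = v + 1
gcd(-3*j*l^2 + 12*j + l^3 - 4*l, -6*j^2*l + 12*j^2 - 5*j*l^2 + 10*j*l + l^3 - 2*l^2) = l - 2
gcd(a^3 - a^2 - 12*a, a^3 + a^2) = a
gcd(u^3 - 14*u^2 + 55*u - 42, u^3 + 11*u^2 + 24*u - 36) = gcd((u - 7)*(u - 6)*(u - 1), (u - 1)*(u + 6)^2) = u - 1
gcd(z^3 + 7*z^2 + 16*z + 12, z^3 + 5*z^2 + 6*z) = z^2 + 5*z + 6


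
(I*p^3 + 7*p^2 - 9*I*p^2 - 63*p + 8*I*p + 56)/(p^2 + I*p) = (I*p^3 + p^2*(7 - 9*I) + p*(-63 + 8*I) + 56)/(p*(p + I))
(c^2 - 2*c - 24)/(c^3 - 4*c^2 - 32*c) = (c - 6)/(c*(c - 8))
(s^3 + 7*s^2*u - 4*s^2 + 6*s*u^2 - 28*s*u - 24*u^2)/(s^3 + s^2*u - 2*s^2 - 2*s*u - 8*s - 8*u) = (s + 6*u)/(s + 2)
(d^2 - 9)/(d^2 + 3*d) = (d - 3)/d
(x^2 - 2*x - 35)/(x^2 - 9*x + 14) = (x + 5)/(x - 2)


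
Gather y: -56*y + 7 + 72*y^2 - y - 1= 72*y^2 - 57*y + 6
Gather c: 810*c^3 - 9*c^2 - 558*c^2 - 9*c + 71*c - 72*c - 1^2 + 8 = 810*c^3 - 567*c^2 - 10*c + 7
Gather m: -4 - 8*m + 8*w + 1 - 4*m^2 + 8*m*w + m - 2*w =-4*m^2 + m*(8*w - 7) + 6*w - 3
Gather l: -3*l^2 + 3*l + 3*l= -3*l^2 + 6*l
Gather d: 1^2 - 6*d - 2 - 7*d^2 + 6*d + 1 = -7*d^2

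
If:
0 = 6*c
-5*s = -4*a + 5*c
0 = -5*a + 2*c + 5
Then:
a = 1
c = 0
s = 4/5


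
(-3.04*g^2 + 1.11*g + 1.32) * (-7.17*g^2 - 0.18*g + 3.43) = 21.7968*g^4 - 7.4115*g^3 - 20.0914*g^2 + 3.5697*g + 4.5276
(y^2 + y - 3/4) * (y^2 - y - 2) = y^4 - 15*y^2/4 - 5*y/4 + 3/2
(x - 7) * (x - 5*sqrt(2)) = x^2 - 5*sqrt(2)*x - 7*x + 35*sqrt(2)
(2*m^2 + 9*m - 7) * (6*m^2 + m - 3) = 12*m^4 + 56*m^3 - 39*m^2 - 34*m + 21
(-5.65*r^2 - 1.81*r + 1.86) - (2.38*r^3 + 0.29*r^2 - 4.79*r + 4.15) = -2.38*r^3 - 5.94*r^2 + 2.98*r - 2.29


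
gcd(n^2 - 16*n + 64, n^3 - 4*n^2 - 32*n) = n - 8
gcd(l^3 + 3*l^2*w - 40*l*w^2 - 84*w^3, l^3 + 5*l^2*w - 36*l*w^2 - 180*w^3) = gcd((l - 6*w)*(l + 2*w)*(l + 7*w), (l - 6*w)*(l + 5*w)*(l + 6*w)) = -l + 6*w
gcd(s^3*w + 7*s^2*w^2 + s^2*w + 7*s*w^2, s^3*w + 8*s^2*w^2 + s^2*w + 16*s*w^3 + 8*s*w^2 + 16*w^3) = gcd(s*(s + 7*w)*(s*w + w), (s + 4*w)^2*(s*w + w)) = s*w + w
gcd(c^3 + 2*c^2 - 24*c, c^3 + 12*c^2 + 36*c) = c^2 + 6*c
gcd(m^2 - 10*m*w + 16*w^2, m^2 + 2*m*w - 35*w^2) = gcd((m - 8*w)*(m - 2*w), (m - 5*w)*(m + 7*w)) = 1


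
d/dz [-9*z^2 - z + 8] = -18*z - 1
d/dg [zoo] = 0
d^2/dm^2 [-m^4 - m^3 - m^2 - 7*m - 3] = -12*m^2 - 6*m - 2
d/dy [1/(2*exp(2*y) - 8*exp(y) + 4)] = (2 - exp(y))*exp(y)/(exp(2*y) - 4*exp(y) + 2)^2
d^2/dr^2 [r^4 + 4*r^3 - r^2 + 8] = 12*r^2 + 24*r - 2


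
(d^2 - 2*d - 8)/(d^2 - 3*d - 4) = (d + 2)/(d + 1)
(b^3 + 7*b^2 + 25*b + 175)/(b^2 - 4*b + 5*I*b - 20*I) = (b^2 + b*(7 - 5*I) - 35*I)/(b - 4)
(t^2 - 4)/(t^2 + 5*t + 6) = (t - 2)/(t + 3)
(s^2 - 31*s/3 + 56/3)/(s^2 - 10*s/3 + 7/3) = (s - 8)/(s - 1)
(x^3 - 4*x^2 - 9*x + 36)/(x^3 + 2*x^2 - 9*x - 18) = (x - 4)/(x + 2)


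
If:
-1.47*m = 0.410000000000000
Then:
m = -0.28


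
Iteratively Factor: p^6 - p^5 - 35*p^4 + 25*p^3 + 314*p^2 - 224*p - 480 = (p + 4)*(p^5 - 5*p^4 - 15*p^3 + 85*p^2 - 26*p - 120) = (p + 1)*(p + 4)*(p^4 - 6*p^3 - 9*p^2 + 94*p - 120) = (p - 3)*(p + 1)*(p + 4)*(p^3 - 3*p^2 - 18*p + 40) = (p - 3)*(p + 1)*(p + 4)^2*(p^2 - 7*p + 10) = (p - 5)*(p - 3)*(p + 1)*(p + 4)^2*(p - 2)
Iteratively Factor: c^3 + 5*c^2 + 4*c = (c)*(c^2 + 5*c + 4) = c*(c + 1)*(c + 4)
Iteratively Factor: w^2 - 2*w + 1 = (w - 1)*(w - 1)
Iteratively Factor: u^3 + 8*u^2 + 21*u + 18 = (u + 2)*(u^2 + 6*u + 9) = (u + 2)*(u + 3)*(u + 3)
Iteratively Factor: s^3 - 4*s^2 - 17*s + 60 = (s + 4)*(s^2 - 8*s + 15) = (s - 3)*(s + 4)*(s - 5)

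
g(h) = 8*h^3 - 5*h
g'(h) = 24*h^2 - 5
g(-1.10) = -5.15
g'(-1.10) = 24.04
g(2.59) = 126.04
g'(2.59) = 155.99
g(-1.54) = -21.52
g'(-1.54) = 51.92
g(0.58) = -1.34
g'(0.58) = 3.07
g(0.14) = -0.68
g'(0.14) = -4.53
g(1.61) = 25.34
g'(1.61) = 57.21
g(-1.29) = -10.72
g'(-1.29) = 34.94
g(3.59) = 352.20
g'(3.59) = 304.31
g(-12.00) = -13764.00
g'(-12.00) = 3451.00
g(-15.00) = -26925.00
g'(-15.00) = 5395.00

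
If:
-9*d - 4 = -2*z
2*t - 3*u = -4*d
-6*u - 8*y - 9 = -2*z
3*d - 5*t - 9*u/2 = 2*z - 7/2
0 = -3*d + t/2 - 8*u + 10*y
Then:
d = 541/224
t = -1651/448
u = 171/224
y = 389/256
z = 5765/448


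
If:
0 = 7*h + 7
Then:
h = -1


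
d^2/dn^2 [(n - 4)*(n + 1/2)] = 2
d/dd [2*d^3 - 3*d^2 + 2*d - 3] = 6*d^2 - 6*d + 2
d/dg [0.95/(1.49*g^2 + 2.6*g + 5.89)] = (-2.831*g - 2.47)/(1.49*g^2 + 2.6*g + 5.89)^2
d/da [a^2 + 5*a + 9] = 2*a + 5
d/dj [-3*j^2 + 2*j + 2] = 2 - 6*j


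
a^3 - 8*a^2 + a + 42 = (a - 7)*(a - 3)*(a + 2)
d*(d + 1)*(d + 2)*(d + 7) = d^4 + 10*d^3 + 23*d^2 + 14*d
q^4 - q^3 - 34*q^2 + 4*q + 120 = (q - 6)*(q - 2)*(q + 2)*(q + 5)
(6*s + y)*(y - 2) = 6*s*y - 12*s + y^2 - 2*y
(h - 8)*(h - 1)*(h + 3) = h^3 - 6*h^2 - 19*h + 24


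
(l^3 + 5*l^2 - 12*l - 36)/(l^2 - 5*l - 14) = (l^2 + 3*l - 18)/(l - 7)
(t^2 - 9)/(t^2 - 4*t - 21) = (t - 3)/(t - 7)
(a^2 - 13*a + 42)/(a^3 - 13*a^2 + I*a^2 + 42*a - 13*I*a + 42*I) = 1/(a + I)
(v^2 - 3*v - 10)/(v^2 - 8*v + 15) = (v + 2)/(v - 3)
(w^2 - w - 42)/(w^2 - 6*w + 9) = (w^2 - w - 42)/(w^2 - 6*w + 9)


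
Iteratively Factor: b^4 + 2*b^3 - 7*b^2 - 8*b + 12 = (b + 3)*(b^3 - b^2 - 4*b + 4) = (b - 1)*(b + 3)*(b^2 - 4) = (b - 2)*(b - 1)*(b + 3)*(b + 2)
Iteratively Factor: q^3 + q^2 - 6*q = (q - 2)*(q^2 + 3*q) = q*(q - 2)*(q + 3)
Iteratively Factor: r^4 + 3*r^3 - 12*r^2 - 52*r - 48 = (r - 4)*(r^3 + 7*r^2 + 16*r + 12) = (r - 4)*(r + 2)*(r^2 + 5*r + 6) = (r - 4)*(r + 2)*(r + 3)*(r + 2)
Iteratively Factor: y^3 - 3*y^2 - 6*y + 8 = (y - 4)*(y^2 + y - 2) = (y - 4)*(y - 1)*(y + 2)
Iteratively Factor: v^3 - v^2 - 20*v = (v + 4)*(v^2 - 5*v) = v*(v + 4)*(v - 5)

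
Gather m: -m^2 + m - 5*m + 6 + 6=-m^2 - 4*m + 12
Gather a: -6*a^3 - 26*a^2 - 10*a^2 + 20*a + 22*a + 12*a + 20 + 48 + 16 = -6*a^3 - 36*a^2 + 54*a + 84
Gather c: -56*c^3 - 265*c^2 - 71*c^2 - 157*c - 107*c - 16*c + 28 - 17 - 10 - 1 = -56*c^3 - 336*c^2 - 280*c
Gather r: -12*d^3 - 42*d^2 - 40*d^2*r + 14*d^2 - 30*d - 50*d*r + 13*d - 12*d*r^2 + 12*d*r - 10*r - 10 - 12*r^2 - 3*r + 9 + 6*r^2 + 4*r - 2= -12*d^3 - 28*d^2 - 17*d + r^2*(-12*d - 6) + r*(-40*d^2 - 38*d - 9) - 3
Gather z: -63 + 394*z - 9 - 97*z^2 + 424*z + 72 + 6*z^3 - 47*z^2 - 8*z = 6*z^3 - 144*z^2 + 810*z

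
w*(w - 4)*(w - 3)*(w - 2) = w^4 - 9*w^3 + 26*w^2 - 24*w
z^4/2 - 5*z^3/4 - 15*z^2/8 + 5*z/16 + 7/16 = (z/2 + 1/2)*(z - 7/2)*(z - 1/2)*(z + 1/2)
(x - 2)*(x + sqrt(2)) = x^2 - 2*x + sqrt(2)*x - 2*sqrt(2)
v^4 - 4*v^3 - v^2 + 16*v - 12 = (v - 3)*(v - 2)*(v - 1)*(v + 2)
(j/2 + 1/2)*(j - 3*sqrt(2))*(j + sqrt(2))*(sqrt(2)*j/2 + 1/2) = sqrt(2)*j^4/4 - 3*j^3/4 + sqrt(2)*j^3/4 - 2*sqrt(2)*j^2 - 3*j^2/4 - 2*sqrt(2)*j - 3*j/2 - 3/2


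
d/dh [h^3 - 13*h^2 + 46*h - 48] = 3*h^2 - 26*h + 46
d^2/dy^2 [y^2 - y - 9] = 2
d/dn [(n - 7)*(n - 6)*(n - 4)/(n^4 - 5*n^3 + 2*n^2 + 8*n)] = (-n^4 + 26*n^3 - 141*n^2 + 84*n + 84)/(n^2*(n^4 - 2*n^3 - 3*n^2 + 4*n + 4))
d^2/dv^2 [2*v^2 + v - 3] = 4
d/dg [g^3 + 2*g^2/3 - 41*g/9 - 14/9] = 3*g^2 + 4*g/3 - 41/9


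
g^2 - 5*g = g*(g - 5)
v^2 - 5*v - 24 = (v - 8)*(v + 3)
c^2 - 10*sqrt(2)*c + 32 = (c - 8*sqrt(2))*(c - 2*sqrt(2))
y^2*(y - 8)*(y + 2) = y^4 - 6*y^3 - 16*y^2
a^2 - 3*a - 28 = (a - 7)*(a + 4)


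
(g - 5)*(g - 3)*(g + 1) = g^3 - 7*g^2 + 7*g + 15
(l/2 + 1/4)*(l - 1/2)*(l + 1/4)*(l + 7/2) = l^4/2 + 15*l^3/8 + 5*l^2/16 - 15*l/32 - 7/64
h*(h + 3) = h^2 + 3*h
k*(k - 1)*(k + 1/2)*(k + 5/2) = k^4 + 2*k^3 - 7*k^2/4 - 5*k/4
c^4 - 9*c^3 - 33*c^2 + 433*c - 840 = (c - 8)*(c - 5)*(c - 3)*(c + 7)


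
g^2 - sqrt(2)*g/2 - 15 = (g - 3*sqrt(2))*(g + 5*sqrt(2)/2)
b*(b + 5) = b^2 + 5*b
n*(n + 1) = n^2 + n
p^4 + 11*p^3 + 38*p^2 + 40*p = p*(p + 2)*(p + 4)*(p + 5)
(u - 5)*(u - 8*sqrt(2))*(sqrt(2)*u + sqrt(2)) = sqrt(2)*u^3 - 16*u^2 - 4*sqrt(2)*u^2 - 5*sqrt(2)*u + 64*u + 80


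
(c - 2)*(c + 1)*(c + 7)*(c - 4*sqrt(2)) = c^4 - 4*sqrt(2)*c^3 + 6*c^3 - 24*sqrt(2)*c^2 - 9*c^2 - 14*c + 36*sqrt(2)*c + 56*sqrt(2)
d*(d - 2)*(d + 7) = d^3 + 5*d^2 - 14*d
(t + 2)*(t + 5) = t^2 + 7*t + 10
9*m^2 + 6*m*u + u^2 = (3*m + u)^2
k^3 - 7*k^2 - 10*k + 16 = (k - 8)*(k - 1)*(k + 2)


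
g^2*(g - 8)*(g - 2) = g^4 - 10*g^3 + 16*g^2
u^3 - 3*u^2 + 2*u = u*(u - 2)*(u - 1)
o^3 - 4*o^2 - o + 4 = (o - 4)*(o - 1)*(o + 1)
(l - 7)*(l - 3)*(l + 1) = l^3 - 9*l^2 + 11*l + 21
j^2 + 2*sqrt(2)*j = j*(j + 2*sqrt(2))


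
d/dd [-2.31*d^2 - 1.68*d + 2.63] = -4.62*d - 1.68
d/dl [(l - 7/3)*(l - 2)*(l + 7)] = 3*l^2 + 16*l/3 - 77/3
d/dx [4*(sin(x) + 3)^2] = 8*(sin(x) + 3)*cos(x)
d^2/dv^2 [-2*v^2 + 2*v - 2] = -4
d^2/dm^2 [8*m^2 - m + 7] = 16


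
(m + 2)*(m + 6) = m^2 + 8*m + 12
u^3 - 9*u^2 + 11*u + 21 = (u - 7)*(u - 3)*(u + 1)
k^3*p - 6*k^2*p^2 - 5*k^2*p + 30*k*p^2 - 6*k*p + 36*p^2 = (k - 6)*(k - 6*p)*(k*p + p)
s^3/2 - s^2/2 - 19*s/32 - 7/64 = (s/2 + 1/4)*(s - 7/4)*(s + 1/4)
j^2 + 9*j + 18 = (j + 3)*(j + 6)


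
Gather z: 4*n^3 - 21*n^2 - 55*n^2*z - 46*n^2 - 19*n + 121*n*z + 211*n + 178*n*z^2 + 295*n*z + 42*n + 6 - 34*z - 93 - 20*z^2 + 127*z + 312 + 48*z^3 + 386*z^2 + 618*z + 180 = 4*n^3 - 67*n^2 + 234*n + 48*z^3 + z^2*(178*n + 366) + z*(-55*n^2 + 416*n + 711) + 405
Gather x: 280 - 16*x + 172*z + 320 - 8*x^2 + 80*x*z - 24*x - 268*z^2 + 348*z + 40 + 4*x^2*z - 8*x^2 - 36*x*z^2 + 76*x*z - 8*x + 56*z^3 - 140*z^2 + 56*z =x^2*(4*z - 16) + x*(-36*z^2 + 156*z - 48) + 56*z^3 - 408*z^2 + 576*z + 640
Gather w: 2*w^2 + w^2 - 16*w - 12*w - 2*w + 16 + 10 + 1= 3*w^2 - 30*w + 27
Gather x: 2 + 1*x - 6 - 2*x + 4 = -x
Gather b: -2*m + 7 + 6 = 13 - 2*m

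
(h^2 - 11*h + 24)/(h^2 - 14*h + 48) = (h - 3)/(h - 6)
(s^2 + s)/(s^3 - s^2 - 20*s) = (s + 1)/(s^2 - s - 20)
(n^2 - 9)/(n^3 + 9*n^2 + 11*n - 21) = (n - 3)/(n^2 + 6*n - 7)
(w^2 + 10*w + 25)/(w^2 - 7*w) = (w^2 + 10*w + 25)/(w*(w - 7))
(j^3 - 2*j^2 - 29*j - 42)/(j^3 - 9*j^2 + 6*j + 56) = (j + 3)/(j - 4)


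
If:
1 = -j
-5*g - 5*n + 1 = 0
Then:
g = 1/5 - n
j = -1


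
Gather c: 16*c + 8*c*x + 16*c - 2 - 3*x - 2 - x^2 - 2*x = c*(8*x + 32) - x^2 - 5*x - 4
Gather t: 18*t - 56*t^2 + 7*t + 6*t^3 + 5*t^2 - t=6*t^3 - 51*t^2 + 24*t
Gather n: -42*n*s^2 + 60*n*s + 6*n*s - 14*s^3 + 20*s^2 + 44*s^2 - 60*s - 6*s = n*(-42*s^2 + 66*s) - 14*s^3 + 64*s^2 - 66*s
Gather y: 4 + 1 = 5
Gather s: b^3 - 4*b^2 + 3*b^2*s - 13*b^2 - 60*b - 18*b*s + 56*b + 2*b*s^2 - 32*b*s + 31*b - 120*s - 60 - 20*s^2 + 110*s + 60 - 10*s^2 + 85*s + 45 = b^3 - 17*b^2 + 27*b + s^2*(2*b - 30) + s*(3*b^2 - 50*b + 75) + 45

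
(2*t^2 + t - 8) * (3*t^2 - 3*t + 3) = 6*t^4 - 3*t^3 - 21*t^2 + 27*t - 24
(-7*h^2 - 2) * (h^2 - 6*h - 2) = -7*h^4 + 42*h^3 + 12*h^2 + 12*h + 4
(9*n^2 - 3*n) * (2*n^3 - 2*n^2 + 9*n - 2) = 18*n^5 - 24*n^4 + 87*n^3 - 45*n^2 + 6*n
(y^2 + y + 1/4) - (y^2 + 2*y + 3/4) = -y - 1/2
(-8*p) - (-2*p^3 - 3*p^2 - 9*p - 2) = 2*p^3 + 3*p^2 + p + 2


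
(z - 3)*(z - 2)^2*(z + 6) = z^4 - z^3 - 26*z^2 + 84*z - 72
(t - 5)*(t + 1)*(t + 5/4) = t^3 - 11*t^2/4 - 10*t - 25/4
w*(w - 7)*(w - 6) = w^3 - 13*w^2 + 42*w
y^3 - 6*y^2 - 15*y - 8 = (y - 8)*(y + 1)^2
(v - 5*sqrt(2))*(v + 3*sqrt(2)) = v^2 - 2*sqrt(2)*v - 30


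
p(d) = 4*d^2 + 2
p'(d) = 8*d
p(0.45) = 2.81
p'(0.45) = 3.60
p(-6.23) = 157.25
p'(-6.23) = -49.84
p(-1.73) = 13.97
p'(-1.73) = -13.84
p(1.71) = 13.70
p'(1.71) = 13.68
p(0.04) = 2.01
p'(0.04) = 0.32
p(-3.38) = 47.70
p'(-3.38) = -27.04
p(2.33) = 23.72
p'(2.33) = 18.64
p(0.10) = 2.04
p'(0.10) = 0.80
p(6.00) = 146.00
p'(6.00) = 48.00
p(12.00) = 578.00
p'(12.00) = 96.00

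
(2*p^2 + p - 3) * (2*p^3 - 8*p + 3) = 4*p^5 + 2*p^4 - 22*p^3 - 2*p^2 + 27*p - 9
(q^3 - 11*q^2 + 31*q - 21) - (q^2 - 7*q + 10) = q^3 - 12*q^2 + 38*q - 31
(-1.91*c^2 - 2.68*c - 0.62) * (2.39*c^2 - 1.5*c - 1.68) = -4.5649*c^4 - 3.5402*c^3 + 5.747*c^2 + 5.4324*c + 1.0416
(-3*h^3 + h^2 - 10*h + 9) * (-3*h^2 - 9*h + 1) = 9*h^5 + 24*h^4 + 18*h^3 + 64*h^2 - 91*h + 9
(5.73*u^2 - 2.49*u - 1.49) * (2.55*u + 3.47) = 14.6115*u^3 + 13.5336*u^2 - 12.4398*u - 5.1703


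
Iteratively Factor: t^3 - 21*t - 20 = (t - 5)*(t^2 + 5*t + 4) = (t - 5)*(t + 1)*(t + 4)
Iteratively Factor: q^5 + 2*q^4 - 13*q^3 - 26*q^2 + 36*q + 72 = (q - 2)*(q^4 + 4*q^3 - 5*q^2 - 36*q - 36) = (q - 2)*(q + 2)*(q^3 + 2*q^2 - 9*q - 18) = (q - 2)*(q + 2)^2*(q^2 - 9) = (q - 3)*(q - 2)*(q + 2)^2*(q + 3)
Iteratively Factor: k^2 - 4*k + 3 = (k - 3)*(k - 1)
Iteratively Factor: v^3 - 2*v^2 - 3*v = (v)*(v^2 - 2*v - 3) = v*(v + 1)*(v - 3)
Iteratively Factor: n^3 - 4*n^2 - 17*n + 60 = (n - 5)*(n^2 + n - 12) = (n - 5)*(n - 3)*(n + 4)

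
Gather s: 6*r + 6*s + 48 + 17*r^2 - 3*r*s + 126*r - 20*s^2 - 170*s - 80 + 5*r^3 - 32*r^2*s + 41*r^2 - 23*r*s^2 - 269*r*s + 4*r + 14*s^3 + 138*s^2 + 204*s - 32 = 5*r^3 + 58*r^2 + 136*r + 14*s^3 + s^2*(118 - 23*r) + s*(-32*r^2 - 272*r + 40) - 64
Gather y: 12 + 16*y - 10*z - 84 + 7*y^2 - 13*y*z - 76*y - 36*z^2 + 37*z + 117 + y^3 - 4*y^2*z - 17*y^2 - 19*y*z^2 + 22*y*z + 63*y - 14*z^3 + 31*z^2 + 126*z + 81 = y^3 + y^2*(-4*z - 10) + y*(-19*z^2 + 9*z + 3) - 14*z^3 - 5*z^2 + 153*z + 126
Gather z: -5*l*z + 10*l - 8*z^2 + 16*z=10*l - 8*z^2 + z*(16 - 5*l)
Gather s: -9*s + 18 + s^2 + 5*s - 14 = s^2 - 4*s + 4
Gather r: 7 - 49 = -42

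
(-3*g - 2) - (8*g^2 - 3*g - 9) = 7 - 8*g^2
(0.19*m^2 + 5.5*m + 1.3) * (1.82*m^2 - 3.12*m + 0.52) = 0.3458*m^4 + 9.4172*m^3 - 14.6952*m^2 - 1.196*m + 0.676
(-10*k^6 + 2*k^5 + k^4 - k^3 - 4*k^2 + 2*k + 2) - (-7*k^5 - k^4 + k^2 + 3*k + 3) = -10*k^6 + 9*k^5 + 2*k^4 - k^3 - 5*k^2 - k - 1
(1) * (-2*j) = -2*j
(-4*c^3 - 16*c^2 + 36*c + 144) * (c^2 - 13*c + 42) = -4*c^5 + 36*c^4 + 76*c^3 - 996*c^2 - 360*c + 6048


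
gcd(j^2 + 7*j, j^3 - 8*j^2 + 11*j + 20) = 1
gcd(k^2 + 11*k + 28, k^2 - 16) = k + 4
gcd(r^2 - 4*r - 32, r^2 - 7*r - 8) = r - 8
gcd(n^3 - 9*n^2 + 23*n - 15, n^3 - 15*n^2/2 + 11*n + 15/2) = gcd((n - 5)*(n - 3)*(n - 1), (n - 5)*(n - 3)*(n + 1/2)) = n^2 - 8*n + 15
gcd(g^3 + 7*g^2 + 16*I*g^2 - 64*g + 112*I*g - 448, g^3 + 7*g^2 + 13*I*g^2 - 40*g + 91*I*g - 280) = g^2 + g*(7 + 8*I) + 56*I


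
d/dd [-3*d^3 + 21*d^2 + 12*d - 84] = -9*d^2 + 42*d + 12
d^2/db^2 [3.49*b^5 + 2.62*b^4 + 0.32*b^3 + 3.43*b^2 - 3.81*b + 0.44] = 69.8*b^3 + 31.44*b^2 + 1.92*b + 6.86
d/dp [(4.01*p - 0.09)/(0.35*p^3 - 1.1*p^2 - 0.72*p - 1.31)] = (-2.807*p^3 + 4.5055*p^2 - 0.198*p - 5.3179)/(0.1225*p^6 - 0.77*p^5 + 0.706*p^4 + 0.667*p^3 + 3.4004*p^2 + 1.8864*p + 1.7161)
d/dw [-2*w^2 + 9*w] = 9 - 4*w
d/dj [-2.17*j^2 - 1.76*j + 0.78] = -4.34*j - 1.76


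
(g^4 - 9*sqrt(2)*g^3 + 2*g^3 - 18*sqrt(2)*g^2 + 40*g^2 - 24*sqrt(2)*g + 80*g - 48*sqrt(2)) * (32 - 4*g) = -4*g^5 + 24*g^4 + 36*sqrt(2)*g^4 - 216*sqrt(2)*g^3 - 96*g^3 - 480*sqrt(2)*g^2 + 960*g^2 - 576*sqrt(2)*g + 2560*g - 1536*sqrt(2)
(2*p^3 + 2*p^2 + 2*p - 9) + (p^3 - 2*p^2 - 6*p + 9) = 3*p^3 - 4*p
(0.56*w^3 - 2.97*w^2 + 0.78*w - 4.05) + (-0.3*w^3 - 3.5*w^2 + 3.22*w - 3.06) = 0.26*w^3 - 6.47*w^2 + 4.0*w - 7.11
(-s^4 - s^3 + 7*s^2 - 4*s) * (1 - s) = s^5 - 8*s^3 + 11*s^2 - 4*s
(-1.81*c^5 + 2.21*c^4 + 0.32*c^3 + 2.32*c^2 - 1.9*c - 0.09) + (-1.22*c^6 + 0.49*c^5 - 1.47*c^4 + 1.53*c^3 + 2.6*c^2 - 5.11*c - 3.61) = -1.22*c^6 - 1.32*c^5 + 0.74*c^4 + 1.85*c^3 + 4.92*c^2 - 7.01*c - 3.7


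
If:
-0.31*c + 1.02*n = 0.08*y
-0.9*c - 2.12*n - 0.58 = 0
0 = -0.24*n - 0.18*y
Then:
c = -0.39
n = -0.11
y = 0.14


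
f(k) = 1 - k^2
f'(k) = -2*k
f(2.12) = -3.49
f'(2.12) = -4.24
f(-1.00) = 0.00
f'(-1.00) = 2.00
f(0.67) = 0.55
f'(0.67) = -1.34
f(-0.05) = 1.00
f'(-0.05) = 0.10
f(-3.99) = -14.92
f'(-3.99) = 7.98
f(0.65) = 0.58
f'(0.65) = -1.30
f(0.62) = 0.62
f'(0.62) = -1.24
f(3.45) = -10.90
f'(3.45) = -6.90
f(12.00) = -143.00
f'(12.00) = -24.00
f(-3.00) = -8.00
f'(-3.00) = 6.00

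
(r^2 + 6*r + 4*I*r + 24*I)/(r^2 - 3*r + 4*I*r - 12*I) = (r + 6)/(r - 3)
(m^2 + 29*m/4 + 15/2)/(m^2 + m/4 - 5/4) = (m + 6)/(m - 1)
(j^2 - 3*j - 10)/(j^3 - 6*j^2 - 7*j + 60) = (j + 2)/(j^2 - j - 12)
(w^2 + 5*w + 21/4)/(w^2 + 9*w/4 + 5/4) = (4*w^2 + 20*w + 21)/(4*w^2 + 9*w + 5)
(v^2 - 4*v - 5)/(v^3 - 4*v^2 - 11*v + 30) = (v + 1)/(v^2 + v - 6)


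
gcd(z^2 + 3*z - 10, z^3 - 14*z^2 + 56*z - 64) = z - 2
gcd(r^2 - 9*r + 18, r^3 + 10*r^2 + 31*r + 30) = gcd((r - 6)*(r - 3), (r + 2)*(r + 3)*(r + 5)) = 1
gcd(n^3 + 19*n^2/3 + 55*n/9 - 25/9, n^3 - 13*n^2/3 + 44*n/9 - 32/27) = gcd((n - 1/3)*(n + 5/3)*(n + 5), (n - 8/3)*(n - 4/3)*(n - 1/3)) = n - 1/3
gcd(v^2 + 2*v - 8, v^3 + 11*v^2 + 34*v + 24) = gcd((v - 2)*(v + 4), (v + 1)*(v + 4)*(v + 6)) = v + 4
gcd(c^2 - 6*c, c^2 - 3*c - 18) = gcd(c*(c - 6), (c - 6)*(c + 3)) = c - 6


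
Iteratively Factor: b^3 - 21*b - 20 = (b + 4)*(b^2 - 4*b - 5) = (b - 5)*(b + 4)*(b + 1)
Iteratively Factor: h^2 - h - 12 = (h - 4)*(h + 3)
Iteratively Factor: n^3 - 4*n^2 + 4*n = (n)*(n^2 - 4*n + 4) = n*(n - 2)*(n - 2)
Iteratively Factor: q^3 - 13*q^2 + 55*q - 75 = (q - 5)*(q^2 - 8*q + 15) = (q - 5)^2*(q - 3)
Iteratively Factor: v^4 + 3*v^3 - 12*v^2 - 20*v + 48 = (v - 2)*(v^3 + 5*v^2 - 2*v - 24) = (v - 2)*(v + 4)*(v^2 + v - 6) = (v - 2)^2*(v + 4)*(v + 3)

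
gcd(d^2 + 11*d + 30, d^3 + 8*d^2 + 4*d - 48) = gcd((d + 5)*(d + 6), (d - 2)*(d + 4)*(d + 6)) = d + 6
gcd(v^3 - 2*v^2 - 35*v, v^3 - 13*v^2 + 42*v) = v^2 - 7*v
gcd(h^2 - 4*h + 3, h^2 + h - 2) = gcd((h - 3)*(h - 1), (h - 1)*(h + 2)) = h - 1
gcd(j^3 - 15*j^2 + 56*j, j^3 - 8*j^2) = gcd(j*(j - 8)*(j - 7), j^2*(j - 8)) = j^2 - 8*j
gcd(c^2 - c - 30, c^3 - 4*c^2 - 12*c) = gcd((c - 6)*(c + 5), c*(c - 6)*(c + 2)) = c - 6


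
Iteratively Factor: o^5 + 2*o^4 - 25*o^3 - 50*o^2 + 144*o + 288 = (o + 2)*(o^4 - 25*o^2 + 144) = (o - 3)*(o + 2)*(o^3 + 3*o^2 - 16*o - 48) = (o - 4)*(o - 3)*(o + 2)*(o^2 + 7*o + 12) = (o - 4)*(o - 3)*(o + 2)*(o + 3)*(o + 4)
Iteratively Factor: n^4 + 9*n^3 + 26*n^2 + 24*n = (n + 3)*(n^3 + 6*n^2 + 8*n) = (n + 2)*(n + 3)*(n^2 + 4*n) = (n + 2)*(n + 3)*(n + 4)*(n)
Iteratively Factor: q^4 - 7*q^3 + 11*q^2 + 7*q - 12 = (q - 3)*(q^3 - 4*q^2 - q + 4) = (q - 3)*(q - 1)*(q^2 - 3*q - 4) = (q - 4)*(q - 3)*(q - 1)*(q + 1)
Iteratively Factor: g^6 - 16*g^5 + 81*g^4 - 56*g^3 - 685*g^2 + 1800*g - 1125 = (g + 3)*(g^5 - 19*g^4 + 138*g^3 - 470*g^2 + 725*g - 375) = (g - 5)*(g + 3)*(g^4 - 14*g^3 + 68*g^2 - 130*g + 75) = (g - 5)^2*(g + 3)*(g^3 - 9*g^2 + 23*g - 15) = (g - 5)^2*(g - 1)*(g + 3)*(g^2 - 8*g + 15) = (g - 5)^3*(g - 1)*(g + 3)*(g - 3)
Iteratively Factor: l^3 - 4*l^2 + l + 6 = (l - 2)*(l^2 - 2*l - 3) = (l - 2)*(l + 1)*(l - 3)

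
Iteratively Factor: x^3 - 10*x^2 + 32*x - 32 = (x - 4)*(x^2 - 6*x + 8) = (x - 4)*(x - 2)*(x - 4)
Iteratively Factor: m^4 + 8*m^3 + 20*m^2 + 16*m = (m + 2)*(m^3 + 6*m^2 + 8*m) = (m + 2)*(m + 4)*(m^2 + 2*m) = m*(m + 2)*(m + 4)*(m + 2)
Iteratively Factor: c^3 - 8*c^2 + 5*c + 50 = (c - 5)*(c^2 - 3*c - 10) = (c - 5)^2*(c + 2)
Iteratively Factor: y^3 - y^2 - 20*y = (y + 4)*(y^2 - 5*y) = y*(y + 4)*(y - 5)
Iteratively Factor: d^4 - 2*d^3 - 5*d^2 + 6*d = (d)*(d^3 - 2*d^2 - 5*d + 6) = d*(d + 2)*(d^2 - 4*d + 3) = d*(d - 3)*(d + 2)*(d - 1)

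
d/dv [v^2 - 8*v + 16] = 2*v - 8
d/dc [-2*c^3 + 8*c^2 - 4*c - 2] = -6*c^2 + 16*c - 4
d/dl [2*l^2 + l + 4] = 4*l + 1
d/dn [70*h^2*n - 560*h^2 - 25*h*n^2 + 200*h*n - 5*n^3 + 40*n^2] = 70*h^2 - 50*h*n + 200*h - 15*n^2 + 80*n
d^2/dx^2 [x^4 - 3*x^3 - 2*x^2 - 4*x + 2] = 12*x^2 - 18*x - 4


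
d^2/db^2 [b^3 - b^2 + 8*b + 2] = 6*b - 2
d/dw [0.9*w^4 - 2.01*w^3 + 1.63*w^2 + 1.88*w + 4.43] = 3.6*w^3 - 6.03*w^2 + 3.26*w + 1.88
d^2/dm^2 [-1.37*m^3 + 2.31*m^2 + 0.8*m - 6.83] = 4.62 - 8.22*m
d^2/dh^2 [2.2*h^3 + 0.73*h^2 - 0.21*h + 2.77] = 13.2*h + 1.46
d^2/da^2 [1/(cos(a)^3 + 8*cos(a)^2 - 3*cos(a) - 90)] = (9*sin(a)^6 - 88*sin(a)^4*cos(a) - 265*sin(a)^4 + 3026*sin(a)^2 + 329*cos(a)/2 - 393*cos(3*a)/2 - 1312)/((cos(a) - 3)^3*(cos(a) + 5)^3*(cos(a) + 6)^3)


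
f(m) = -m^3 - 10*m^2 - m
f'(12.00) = -673.00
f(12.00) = -3180.00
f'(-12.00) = -193.00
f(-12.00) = 300.00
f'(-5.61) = 16.78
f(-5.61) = -132.55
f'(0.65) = -15.27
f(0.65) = -5.15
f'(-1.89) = 26.08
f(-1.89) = -27.08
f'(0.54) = -12.67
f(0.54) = -3.61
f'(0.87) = -20.67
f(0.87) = -9.10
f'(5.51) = -202.28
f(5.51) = -476.40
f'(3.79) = -119.89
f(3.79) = -201.87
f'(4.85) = -168.57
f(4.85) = -354.16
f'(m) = -3*m^2 - 20*m - 1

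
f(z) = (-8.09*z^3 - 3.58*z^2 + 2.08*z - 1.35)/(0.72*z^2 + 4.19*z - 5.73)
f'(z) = (-1.44*z - 4.19)*(-8.09*z^3 - 3.58*z^2 + 2.08*z - 1.35)/(0.72*z^2 + 4.19*z - 5.73)^2 + (-24.27*z^2 - 7.16*z + 2.08)/(0.72*z^2 + 4.19*z - 5.73)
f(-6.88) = -5141.29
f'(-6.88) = 63999.22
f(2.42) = -15.29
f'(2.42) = -4.64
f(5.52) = -37.11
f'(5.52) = -8.30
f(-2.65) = -10.07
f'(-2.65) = 12.36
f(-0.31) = 0.30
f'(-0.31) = -0.12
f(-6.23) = -463.67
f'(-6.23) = 800.38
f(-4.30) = -54.31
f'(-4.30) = 50.28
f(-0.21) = 0.28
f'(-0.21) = -0.21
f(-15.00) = 283.30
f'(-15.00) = -4.49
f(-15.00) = 283.30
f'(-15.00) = -4.49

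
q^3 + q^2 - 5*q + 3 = (q - 1)^2*(q + 3)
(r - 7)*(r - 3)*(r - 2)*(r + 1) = r^4 - 11*r^3 + 29*r^2 - r - 42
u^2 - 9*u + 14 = (u - 7)*(u - 2)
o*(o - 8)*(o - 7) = o^3 - 15*o^2 + 56*o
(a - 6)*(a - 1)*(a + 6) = a^3 - a^2 - 36*a + 36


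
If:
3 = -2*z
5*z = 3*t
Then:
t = -5/2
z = -3/2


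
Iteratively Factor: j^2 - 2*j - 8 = (j + 2)*(j - 4)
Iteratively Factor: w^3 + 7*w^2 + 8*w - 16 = (w - 1)*(w^2 + 8*w + 16) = (w - 1)*(w + 4)*(w + 4)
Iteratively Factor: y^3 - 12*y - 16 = (y + 2)*(y^2 - 2*y - 8) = (y + 2)^2*(y - 4)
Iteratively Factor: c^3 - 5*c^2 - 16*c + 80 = (c + 4)*(c^2 - 9*c + 20) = (c - 4)*(c + 4)*(c - 5)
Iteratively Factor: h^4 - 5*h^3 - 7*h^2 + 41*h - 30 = (h - 5)*(h^3 - 7*h + 6) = (h - 5)*(h - 2)*(h^2 + 2*h - 3) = (h - 5)*(h - 2)*(h + 3)*(h - 1)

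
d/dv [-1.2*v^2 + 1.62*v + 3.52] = 1.62 - 2.4*v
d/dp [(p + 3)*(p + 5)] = 2*p + 8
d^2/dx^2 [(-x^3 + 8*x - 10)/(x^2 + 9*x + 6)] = 2*(-67*x^3 - 192*x^2 - 522*x - 1182)/(x^6 + 27*x^5 + 261*x^4 + 1053*x^3 + 1566*x^2 + 972*x + 216)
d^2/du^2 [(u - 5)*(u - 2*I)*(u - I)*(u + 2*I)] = 12*u^2 + 6*u*(-5 - I) + 8 + 10*I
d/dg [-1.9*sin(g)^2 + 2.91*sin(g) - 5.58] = (2.91 - 3.8*sin(g))*cos(g)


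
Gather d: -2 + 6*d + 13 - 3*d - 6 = 3*d + 5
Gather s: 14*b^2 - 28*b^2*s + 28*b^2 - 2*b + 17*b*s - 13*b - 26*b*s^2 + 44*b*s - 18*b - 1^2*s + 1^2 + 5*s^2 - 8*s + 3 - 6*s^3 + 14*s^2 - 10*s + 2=42*b^2 - 33*b - 6*s^3 + s^2*(19 - 26*b) + s*(-28*b^2 + 61*b - 19) + 6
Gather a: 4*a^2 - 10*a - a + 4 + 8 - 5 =4*a^2 - 11*a + 7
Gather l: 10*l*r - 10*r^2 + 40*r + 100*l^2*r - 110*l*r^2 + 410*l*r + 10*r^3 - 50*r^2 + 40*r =100*l^2*r + l*(-110*r^2 + 420*r) + 10*r^3 - 60*r^2 + 80*r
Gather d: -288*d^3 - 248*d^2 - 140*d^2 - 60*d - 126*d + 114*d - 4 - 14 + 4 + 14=-288*d^3 - 388*d^2 - 72*d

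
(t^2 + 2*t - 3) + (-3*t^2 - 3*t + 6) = -2*t^2 - t + 3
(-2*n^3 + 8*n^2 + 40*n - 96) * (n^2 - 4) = -2*n^5 + 8*n^4 + 48*n^3 - 128*n^2 - 160*n + 384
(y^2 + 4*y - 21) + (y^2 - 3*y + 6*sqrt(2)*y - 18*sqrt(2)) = 2*y^2 + y + 6*sqrt(2)*y - 18*sqrt(2) - 21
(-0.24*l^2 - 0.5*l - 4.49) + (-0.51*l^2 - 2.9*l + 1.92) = -0.75*l^2 - 3.4*l - 2.57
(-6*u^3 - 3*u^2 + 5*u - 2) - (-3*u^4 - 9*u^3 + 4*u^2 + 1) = 3*u^4 + 3*u^3 - 7*u^2 + 5*u - 3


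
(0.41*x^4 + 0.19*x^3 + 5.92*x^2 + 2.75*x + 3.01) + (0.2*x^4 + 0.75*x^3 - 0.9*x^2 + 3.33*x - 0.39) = 0.61*x^4 + 0.94*x^3 + 5.02*x^2 + 6.08*x + 2.62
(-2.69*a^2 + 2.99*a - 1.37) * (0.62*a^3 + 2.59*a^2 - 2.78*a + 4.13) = -1.6678*a^5 - 5.1133*a^4 + 14.3729*a^3 - 22.9702*a^2 + 16.1573*a - 5.6581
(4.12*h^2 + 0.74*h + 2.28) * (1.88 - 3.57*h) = -14.7084*h^3 + 5.1038*h^2 - 6.7484*h + 4.2864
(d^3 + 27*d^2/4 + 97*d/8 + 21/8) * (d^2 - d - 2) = d^5 + 23*d^4/4 + 27*d^3/8 - 23*d^2 - 215*d/8 - 21/4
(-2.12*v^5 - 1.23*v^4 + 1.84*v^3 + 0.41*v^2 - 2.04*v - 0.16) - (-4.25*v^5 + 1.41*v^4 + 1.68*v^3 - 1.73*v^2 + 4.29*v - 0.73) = 2.13*v^5 - 2.64*v^4 + 0.16*v^3 + 2.14*v^2 - 6.33*v + 0.57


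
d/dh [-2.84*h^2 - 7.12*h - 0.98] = -5.68*h - 7.12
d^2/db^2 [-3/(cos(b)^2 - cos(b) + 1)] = 3*(-4*sin(b)^4 - sin(b)^2 - 19*cos(b)/4 + 3*cos(3*b)/4 + 5)/(sin(b)^2 + cos(b) - 2)^3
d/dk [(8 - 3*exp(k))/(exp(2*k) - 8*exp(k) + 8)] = (3*exp(2*k) - 16*exp(k) + 40)*exp(k)/(exp(4*k) - 16*exp(3*k) + 80*exp(2*k) - 128*exp(k) + 64)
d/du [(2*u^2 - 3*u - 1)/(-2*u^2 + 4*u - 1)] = (2*u^2 - 8*u + 7)/(4*u^4 - 16*u^3 + 20*u^2 - 8*u + 1)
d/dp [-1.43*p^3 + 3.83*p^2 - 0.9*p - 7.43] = -4.29*p^2 + 7.66*p - 0.9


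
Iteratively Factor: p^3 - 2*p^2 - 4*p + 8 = (p + 2)*(p^2 - 4*p + 4) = (p - 2)*(p + 2)*(p - 2)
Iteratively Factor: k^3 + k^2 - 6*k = (k + 3)*(k^2 - 2*k) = k*(k + 3)*(k - 2)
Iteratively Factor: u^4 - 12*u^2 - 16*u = (u + 2)*(u^3 - 2*u^2 - 8*u) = (u + 2)^2*(u^2 - 4*u) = (u - 4)*(u + 2)^2*(u)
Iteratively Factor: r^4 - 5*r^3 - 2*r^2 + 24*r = (r + 2)*(r^3 - 7*r^2 + 12*r) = (r - 4)*(r + 2)*(r^2 - 3*r) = (r - 4)*(r - 3)*(r + 2)*(r)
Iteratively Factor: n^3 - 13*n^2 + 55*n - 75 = (n - 3)*(n^2 - 10*n + 25) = (n - 5)*(n - 3)*(n - 5)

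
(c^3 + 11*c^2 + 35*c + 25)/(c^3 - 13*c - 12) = (c^2 + 10*c + 25)/(c^2 - c - 12)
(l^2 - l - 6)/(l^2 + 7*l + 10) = (l - 3)/(l + 5)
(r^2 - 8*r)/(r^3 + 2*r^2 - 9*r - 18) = r*(r - 8)/(r^3 + 2*r^2 - 9*r - 18)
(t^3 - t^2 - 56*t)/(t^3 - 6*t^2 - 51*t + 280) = t/(t - 5)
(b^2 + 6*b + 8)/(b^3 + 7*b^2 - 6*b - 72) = (b + 2)/(b^2 + 3*b - 18)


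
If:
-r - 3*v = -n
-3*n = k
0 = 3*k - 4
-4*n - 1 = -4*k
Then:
No Solution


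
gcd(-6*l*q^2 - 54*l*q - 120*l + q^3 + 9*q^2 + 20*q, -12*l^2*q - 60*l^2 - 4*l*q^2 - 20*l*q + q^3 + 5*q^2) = -6*l*q - 30*l + q^2 + 5*q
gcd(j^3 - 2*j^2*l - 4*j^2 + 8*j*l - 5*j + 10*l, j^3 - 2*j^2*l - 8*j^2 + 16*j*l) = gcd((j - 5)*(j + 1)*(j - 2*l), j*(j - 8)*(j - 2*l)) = j - 2*l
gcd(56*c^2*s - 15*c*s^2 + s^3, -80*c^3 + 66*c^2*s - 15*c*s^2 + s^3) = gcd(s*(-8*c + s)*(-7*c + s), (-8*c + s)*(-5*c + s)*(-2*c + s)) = -8*c + s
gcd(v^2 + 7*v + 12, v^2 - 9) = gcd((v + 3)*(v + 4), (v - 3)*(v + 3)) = v + 3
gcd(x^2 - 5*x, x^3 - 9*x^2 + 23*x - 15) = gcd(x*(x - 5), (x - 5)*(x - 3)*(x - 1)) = x - 5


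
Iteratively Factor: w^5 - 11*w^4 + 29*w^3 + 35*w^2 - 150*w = (w - 5)*(w^4 - 6*w^3 - w^2 + 30*w) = w*(w - 5)*(w^3 - 6*w^2 - w + 30) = w*(w - 5)*(w - 3)*(w^2 - 3*w - 10) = w*(w - 5)^2*(w - 3)*(w + 2)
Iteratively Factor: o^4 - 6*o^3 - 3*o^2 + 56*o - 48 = (o - 4)*(o^3 - 2*o^2 - 11*o + 12) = (o - 4)*(o + 3)*(o^2 - 5*o + 4) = (o - 4)^2*(o + 3)*(o - 1)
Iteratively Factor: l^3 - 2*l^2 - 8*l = (l + 2)*(l^2 - 4*l) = (l - 4)*(l + 2)*(l)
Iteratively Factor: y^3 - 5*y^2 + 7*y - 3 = (y - 1)*(y^2 - 4*y + 3) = (y - 1)^2*(y - 3)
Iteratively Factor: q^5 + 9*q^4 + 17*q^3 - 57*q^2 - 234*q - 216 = (q + 4)*(q^4 + 5*q^3 - 3*q^2 - 45*q - 54) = (q + 3)*(q + 4)*(q^3 + 2*q^2 - 9*q - 18) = (q + 3)^2*(q + 4)*(q^2 - q - 6) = (q - 3)*(q + 3)^2*(q + 4)*(q + 2)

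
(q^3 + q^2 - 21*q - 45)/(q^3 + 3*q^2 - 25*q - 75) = (q + 3)/(q + 5)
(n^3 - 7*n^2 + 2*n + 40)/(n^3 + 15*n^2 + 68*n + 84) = (n^2 - 9*n + 20)/(n^2 + 13*n + 42)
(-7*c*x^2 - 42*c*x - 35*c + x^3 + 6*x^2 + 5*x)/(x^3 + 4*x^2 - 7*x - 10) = (-7*c + x)/(x - 2)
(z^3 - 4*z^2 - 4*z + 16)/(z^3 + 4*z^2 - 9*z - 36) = (z^3 - 4*z^2 - 4*z + 16)/(z^3 + 4*z^2 - 9*z - 36)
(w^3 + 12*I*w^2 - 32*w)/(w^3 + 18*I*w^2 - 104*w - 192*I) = w/(w + 6*I)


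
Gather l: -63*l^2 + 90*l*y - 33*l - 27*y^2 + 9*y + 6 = -63*l^2 + l*(90*y - 33) - 27*y^2 + 9*y + 6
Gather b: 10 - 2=8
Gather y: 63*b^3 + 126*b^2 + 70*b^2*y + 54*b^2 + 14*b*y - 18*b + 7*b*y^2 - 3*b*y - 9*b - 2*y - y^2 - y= 63*b^3 + 180*b^2 - 27*b + y^2*(7*b - 1) + y*(70*b^2 + 11*b - 3)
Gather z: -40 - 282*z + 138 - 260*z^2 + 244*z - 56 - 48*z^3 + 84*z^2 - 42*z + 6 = -48*z^3 - 176*z^2 - 80*z + 48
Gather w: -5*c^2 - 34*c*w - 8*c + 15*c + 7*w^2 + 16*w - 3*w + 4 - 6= -5*c^2 + 7*c + 7*w^2 + w*(13 - 34*c) - 2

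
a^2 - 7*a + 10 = (a - 5)*(a - 2)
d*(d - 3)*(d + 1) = d^3 - 2*d^2 - 3*d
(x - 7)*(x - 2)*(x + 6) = x^3 - 3*x^2 - 40*x + 84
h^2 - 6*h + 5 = (h - 5)*(h - 1)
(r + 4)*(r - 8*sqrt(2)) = r^2 - 8*sqrt(2)*r + 4*r - 32*sqrt(2)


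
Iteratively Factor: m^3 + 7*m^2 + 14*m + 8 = (m + 2)*(m^2 + 5*m + 4) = (m + 1)*(m + 2)*(m + 4)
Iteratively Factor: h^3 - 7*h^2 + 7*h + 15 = (h - 5)*(h^2 - 2*h - 3) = (h - 5)*(h + 1)*(h - 3)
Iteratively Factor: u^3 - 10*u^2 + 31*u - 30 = (u - 2)*(u^2 - 8*u + 15) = (u - 5)*(u - 2)*(u - 3)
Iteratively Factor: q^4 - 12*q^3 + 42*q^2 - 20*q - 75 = (q - 5)*(q^3 - 7*q^2 + 7*q + 15) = (q - 5)*(q - 3)*(q^2 - 4*q - 5) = (q - 5)*(q - 3)*(q + 1)*(q - 5)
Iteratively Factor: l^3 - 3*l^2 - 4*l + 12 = (l + 2)*(l^2 - 5*l + 6) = (l - 3)*(l + 2)*(l - 2)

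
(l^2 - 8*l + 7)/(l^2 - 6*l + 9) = (l^2 - 8*l + 7)/(l^2 - 6*l + 9)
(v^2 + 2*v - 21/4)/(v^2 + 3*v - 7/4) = (2*v - 3)/(2*v - 1)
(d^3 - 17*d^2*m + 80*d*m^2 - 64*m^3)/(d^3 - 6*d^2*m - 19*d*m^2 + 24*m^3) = (d - 8*m)/(d + 3*m)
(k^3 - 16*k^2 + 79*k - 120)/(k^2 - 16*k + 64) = (k^2 - 8*k + 15)/(k - 8)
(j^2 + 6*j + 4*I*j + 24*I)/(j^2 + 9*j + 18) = (j + 4*I)/(j + 3)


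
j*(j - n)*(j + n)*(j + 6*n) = j^4 + 6*j^3*n - j^2*n^2 - 6*j*n^3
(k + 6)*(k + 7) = k^2 + 13*k + 42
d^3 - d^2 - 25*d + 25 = (d - 5)*(d - 1)*(d + 5)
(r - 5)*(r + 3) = r^2 - 2*r - 15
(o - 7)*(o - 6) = o^2 - 13*o + 42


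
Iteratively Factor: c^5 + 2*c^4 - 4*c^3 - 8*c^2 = (c - 2)*(c^4 + 4*c^3 + 4*c^2) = c*(c - 2)*(c^3 + 4*c^2 + 4*c) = c*(c - 2)*(c + 2)*(c^2 + 2*c) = c*(c - 2)*(c + 2)^2*(c)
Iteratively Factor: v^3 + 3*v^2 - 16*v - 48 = (v + 4)*(v^2 - v - 12) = (v + 3)*(v + 4)*(v - 4)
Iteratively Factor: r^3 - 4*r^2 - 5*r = (r)*(r^2 - 4*r - 5) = r*(r - 5)*(r + 1)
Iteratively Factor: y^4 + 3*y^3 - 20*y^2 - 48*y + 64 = (y + 4)*(y^3 - y^2 - 16*y + 16) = (y + 4)^2*(y^2 - 5*y + 4) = (y - 4)*(y + 4)^2*(y - 1)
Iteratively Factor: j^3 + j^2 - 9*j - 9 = (j - 3)*(j^2 + 4*j + 3) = (j - 3)*(j + 3)*(j + 1)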